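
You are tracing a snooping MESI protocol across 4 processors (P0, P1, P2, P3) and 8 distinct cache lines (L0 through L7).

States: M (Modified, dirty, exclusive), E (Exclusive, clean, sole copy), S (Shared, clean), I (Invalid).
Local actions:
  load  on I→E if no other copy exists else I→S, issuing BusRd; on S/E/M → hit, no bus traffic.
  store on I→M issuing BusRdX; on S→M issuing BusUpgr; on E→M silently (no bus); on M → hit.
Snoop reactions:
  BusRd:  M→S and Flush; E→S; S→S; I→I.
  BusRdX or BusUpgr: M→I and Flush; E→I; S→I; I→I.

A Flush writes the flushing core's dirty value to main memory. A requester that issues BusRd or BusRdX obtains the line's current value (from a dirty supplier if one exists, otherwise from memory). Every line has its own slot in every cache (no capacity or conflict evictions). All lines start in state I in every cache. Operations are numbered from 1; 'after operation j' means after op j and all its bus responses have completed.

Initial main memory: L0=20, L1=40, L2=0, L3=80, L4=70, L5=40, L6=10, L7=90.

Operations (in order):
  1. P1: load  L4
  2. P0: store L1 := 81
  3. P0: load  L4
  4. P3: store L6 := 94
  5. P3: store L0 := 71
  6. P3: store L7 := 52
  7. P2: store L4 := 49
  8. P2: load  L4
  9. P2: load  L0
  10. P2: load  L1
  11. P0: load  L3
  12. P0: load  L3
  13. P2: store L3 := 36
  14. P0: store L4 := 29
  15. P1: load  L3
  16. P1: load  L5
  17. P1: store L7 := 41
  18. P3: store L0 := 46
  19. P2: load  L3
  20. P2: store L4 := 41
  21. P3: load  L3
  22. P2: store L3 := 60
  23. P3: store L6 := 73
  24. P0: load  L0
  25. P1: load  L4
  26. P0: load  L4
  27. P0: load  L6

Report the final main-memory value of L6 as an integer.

memory[L6] = 73

[1] P1: load  L4 | P0:I, P1:E(70), P2:I, P3:I | bus: BusRd
[2] P0: store L1 := 81 | P0:M(81), P1:I, P2:I, P3:I | bus: BusRdX
[3] P0: load  L4 | P0:S(70), P1:S(70), P2:I, P3:I | bus: BusRd
[4] P3: store L6 := 94 | P0:I, P1:I, P2:I, P3:M(94) | bus: BusRdX
[5] P3: store L0 := 71 | P0:I, P1:I, P2:I, P3:M(71) | bus: BusRdX
[6] P3: store L7 := 52 | P0:I, P1:I, P2:I, P3:M(52) | bus: BusRdX
[7] P2: store L4 := 49 | P0:I, P1:I, P2:M(49), P3:I | bus: BusRdX
[8] P2: load  L4 | P0:I, P1:I, P2:M(49), P3:I | bus: none
[9] P2: load  L0 | P0:I, P1:I, P2:S(71), P3:S(71) | bus: BusRd,Flush
[10] P2: load  L1 | P0:S(81), P1:I, P2:S(81), P3:I | bus: BusRd,Flush
[11] P0: load  L3 | P0:E(80), P1:I, P2:I, P3:I | bus: BusRd
[12] P0: load  L3 | P0:E(80), P1:I, P2:I, P3:I | bus: none
[13] P2: store L3 := 36 | P0:I, P1:I, P2:M(36), P3:I | bus: BusRdX
[14] P0: store L4 := 29 | P0:M(29), P1:I, P2:I, P3:I | bus: BusRdX,Flush
[15] P1: load  L3 | P0:I, P1:S(36), P2:S(36), P3:I | bus: BusRd,Flush
[16] P1: load  L5 | P0:I, P1:E(40), P2:I, P3:I | bus: BusRd
[17] P1: store L7 := 41 | P0:I, P1:M(41), P2:I, P3:I | bus: BusRdX,Flush
[18] P3: store L0 := 46 | P0:I, P1:I, P2:I, P3:M(46) | bus: BusUpgr
[19] P2: load  L3 | P0:I, P1:S(36), P2:S(36), P3:I | bus: none
[20] P2: store L4 := 41 | P0:I, P1:I, P2:M(41), P3:I | bus: BusRdX,Flush
[21] P3: load  L3 | P0:I, P1:S(36), P2:S(36), P3:S(36) | bus: BusRd
[22] P2: store L3 := 60 | P0:I, P1:I, P2:M(60), P3:I | bus: BusUpgr
[23] P3: store L6 := 73 | P0:I, P1:I, P2:I, P3:M(73) | bus: none
[24] P0: load  L0 | P0:S(46), P1:I, P2:I, P3:S(46) | bus: BusRd,Flush
[25] P1: load  L4 | P0:I, P1:S(41), P2:S(41), P3:I | bus: BusRd,Flush
[26] P0: load  L4 | P0:S(41), P1:S(41), P2:S(41), P3:I | bus: BusRd
[27] P0: load  L6 | P0:S(73), P1:I, P2:I, P3:S(73) | bus: BusRd,Flush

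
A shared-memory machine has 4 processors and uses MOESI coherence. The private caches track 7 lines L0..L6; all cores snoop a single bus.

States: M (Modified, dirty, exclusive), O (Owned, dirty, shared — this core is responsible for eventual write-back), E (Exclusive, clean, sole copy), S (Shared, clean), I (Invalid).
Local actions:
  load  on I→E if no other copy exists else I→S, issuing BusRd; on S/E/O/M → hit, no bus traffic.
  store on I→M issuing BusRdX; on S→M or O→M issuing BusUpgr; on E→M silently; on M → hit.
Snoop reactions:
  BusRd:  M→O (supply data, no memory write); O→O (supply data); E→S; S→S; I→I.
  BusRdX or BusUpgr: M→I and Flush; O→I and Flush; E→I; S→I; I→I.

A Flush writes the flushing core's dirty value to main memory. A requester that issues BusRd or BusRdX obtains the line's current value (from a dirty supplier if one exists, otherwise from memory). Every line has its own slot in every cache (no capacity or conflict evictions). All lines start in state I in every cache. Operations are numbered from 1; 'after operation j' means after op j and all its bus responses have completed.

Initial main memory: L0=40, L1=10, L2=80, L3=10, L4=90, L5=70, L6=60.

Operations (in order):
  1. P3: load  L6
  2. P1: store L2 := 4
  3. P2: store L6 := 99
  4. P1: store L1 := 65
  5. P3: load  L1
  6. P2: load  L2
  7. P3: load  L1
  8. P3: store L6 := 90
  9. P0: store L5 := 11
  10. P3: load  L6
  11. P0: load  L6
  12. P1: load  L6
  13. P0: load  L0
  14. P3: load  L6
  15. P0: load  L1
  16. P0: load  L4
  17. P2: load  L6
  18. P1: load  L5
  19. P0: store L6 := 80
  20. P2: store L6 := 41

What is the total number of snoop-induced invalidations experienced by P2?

invalidations = 2

[1] P3: load  L6 | P0:I, P1:I, P2:I, P3:E(60) | bus: BusRd
[2] P1: store L2 := 4 | P0:I, P1:M(4), P2:I, P3:I | bus: BusRdX
[3] P2: store L6 := 99 | P0:I, P1:I, P2:M(99), P3:I | bus: BusRdX
[4] P1: store L1 := 65 | P0:I, P1:M(65), P2:I, P3:I | bus: BusRdX
[5] P3: load  L1 | P0:I, P1:O(65), P2:I, P3:S(65) | bus: BusRd
[6] P2: load  L2 | P0:I, P1:O(4), P2:S(4), P3:I | bus: BusRd
[7] P3: load  L1 | P0:I, P1:O(65), P2:I, P3:S(65) | bus: none
[8] P3: store L6 := 90 | P0:I, P1:I, P2:I, P3:M(90) | bus: BusRdX,Flush
[9] P0: store L5 := 11 | P0:M(11), P1:I, P2:I, P3:I | bus: BusRdX
[10] P3: load  L6 | P0:I, P1:I, P2:I, P3:M(90) | bus: none
[11] P0: load  L6 | P0:S(90), P1:I, P2:I, P3:O(90) | bus: BusRd
[12] P1: load  L6 | P0:S(90), P1:S(90), P2:I, P3:O(90) | bus: BusRd
[13] P0: load  L0 | P0:E(40), P1:I, P2:I, P3:I | bus: BusRd
[14] P3: load  L6 | P0:S(90), P1:S(90), P2:I, P3:O(90) | bus: none
[15] P0: load  L1 | P0:S(65), P1:O(65), P2:I, P3:S(65) | bus: BusRd
[16] P0: load  L4 | P0:E(90), P1:I, P2:I, P3:I | bus: BusRd
[17] P2: load  L6 | P0:S(90), P1:S(90), P2:S(90), P3:O(90) | bus: BusRd
[18] P1: load  L5 | P0:O(11), P1:S(11), P2:I, P3:I | bus: BusRd
[19] P0: store L6 := 80 | P0:M(80), P1:I, P2:I, P3:I | bus: BusUpgr,Flush
[20] P2: store L6 := 41 | P0:I, P1:I, P2:M(41), P3:I | bus: BusRdX,Flush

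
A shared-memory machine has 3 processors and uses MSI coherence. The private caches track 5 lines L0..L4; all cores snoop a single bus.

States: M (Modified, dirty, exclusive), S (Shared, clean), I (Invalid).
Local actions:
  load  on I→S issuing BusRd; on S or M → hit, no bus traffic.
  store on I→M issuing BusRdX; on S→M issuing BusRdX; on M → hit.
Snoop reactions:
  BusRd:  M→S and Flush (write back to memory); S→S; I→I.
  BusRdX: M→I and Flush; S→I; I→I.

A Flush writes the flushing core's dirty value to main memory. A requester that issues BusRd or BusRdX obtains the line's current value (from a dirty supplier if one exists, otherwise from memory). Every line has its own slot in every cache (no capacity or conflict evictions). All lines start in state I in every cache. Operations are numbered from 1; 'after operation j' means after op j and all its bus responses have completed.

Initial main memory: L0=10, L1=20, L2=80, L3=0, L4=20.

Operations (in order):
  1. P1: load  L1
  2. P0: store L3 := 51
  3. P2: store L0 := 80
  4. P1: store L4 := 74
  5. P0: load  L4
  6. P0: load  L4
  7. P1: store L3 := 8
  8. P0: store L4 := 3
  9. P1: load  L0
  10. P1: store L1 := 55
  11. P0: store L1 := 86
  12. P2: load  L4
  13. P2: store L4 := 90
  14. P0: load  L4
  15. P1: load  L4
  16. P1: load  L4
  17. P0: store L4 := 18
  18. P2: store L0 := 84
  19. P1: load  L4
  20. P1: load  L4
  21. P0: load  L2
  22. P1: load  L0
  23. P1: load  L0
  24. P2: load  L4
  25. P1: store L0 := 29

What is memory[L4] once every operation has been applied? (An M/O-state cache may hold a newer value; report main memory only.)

memory[L4] = 18

1. P1: load  L1  bus=[BusRd]  L1: P0=I P1=S P2=I  mem[L1]=20
2. P0: store L3 := 51  bus=[BusRdX]  L3: P0=M P1=I P2=I  mem[L3]=0
3. P2: store L0 := 80  bus=[BusRdX]  L0: P0=I P1=I P2=M  mem[L0]=10
4. P1: store L4 := 74  bus=[BusRdX]  L4: P0=I P1=M P2=I  mem[L4]=20
5. P0: load  L4  bus=[BusRd,Flush]  L4: P0=S P1=S P2=I  mem[L4]=74
6. P0: load  L4  bus=[-]  L4: P0=S P1=S P2=I  mem[L4]=74
7. P1: store L3 := 8  bus=[BusRdX,Flush]  L3: P0=I P1=M P2=I  mem[L3]=51
8. P0: store L4 := 3  bus=[BusRdX]  L4: P0=M P1=I P2=I  mem[L4]=74
9. P1: load  L0  bus=[BusRd,Flush]  L0: P0=I P1=S P2=S  mem[L0]=80
10. P1: store L1 := 55  bus=[BusRdX]  L1: P0=I P1=M P2=I  mem[L1]=20
11. P0: store L1 := 86  bus=[BusRdX,Flush]  L1: P0=M P1=I P2=I  mem[L1]=55
12. P2: load  L4  bus=[BusRd,Flush]  L4: P0=S P1=I P2=S  mem[L4]=3
13. P2: store L4 := 90  bus=[BusRdX]  L4: P0=I P1=I P2=M  mem[L4]=3
14. P0: load  L4  bus=[BusRd,Flush]  L4: P0=S P1=I P2=S  mem[L4]=90
15. P1: load  L4  bus=[BusRd]  L4: P0=S P1=S P2=S  mem[L4]=90
16. P1: load  L4  bus=[-]  L4: P0=S P1=S P2=S  mem[L4]=90
17. P0: store L4 := 18  bus=[BusRdX]  L4: P0=M P1=I P2=I  mem[L4]=90
18. P2: store L0 := 84  bus=[BusRdX]  L0: P0=I P1=I P2=M  mem[L0]=80
19. P1: load  L4  bus=[BusRd,Flush]  L4: P0=S P1=S P2=I  mem[L4]=18
20. P1: load  L4  bus=[-]  L4: P0=S P1=S P2=I  mem[L4]=18
21. P0: load  L2  bus=[BusRd]  L2: P0=S P1=I P2=I  mem[L2]=80
22. P1: load  L0  bus=[BusRd,Flush]  L0: P0=I P1=S P2=S  mem[L0]=84
23. P1: load  L0  bus=[-]  L0: P0=I P1=S P2=S  mem[L0]=84
24. P2: load  L4  bus=[BusRd]  L4: P0=S P1=S P2=S  mem[L4]=18
25. P1: store L0 := 29  bus=[BusRdX]  L0: P0=I P1=M P2=I  mem[L0]=84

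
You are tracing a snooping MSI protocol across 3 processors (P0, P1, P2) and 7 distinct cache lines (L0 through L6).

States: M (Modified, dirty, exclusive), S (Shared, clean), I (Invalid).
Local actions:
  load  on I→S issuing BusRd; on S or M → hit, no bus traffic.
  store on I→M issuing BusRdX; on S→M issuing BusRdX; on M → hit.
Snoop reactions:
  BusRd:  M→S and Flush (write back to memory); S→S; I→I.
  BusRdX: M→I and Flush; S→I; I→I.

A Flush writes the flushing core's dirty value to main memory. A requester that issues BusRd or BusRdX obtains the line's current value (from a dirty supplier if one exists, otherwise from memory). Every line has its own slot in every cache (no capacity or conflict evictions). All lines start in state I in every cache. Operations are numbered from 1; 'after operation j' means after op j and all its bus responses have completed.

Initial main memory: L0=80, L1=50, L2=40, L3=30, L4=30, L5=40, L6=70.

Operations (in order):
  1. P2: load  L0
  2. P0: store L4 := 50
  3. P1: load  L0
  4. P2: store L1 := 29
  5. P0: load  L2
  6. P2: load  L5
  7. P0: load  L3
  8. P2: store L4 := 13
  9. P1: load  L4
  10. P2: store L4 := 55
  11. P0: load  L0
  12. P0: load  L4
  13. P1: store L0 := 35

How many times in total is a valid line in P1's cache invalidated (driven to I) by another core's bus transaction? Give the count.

invalidations = 1

[1] P2: load  L0 | P0:I, P1:I, P2:S(80) | bus: BusRd
[2] P0: store L4 := 50 | P0:M(50), P1:I, P2:I | bus: BusRdX
[3] P1: load  L0 | P0:I, P1:S(80), P2:S(80) | bus: BusRd
[4] P2: store L1 := 29 | P0:I, P1:I, P2:M(29) | bus: BusRdX
[5] P0: load  L2 | P0:S(40), P1:I, P2:I | bus: BusRd
[6] P2: load  L5 | P0:I, P1:I, P2:S(40) | bus: BusRd
[7] P0: load  L3 | P0:S(30), P1:I, P2:I | bus: BusRd
[8] P2: store L4 := 13 | P0:I, P1:I, P2:M(13) | bus: BusRdX,Flush
[9] P1: load  L4 | P0:I, P1:S(13), P2:S(13) | bus: BusRd,Flush
[10] P2: store L4 := 55 | P0:I, P1:I, P2:M(55) | bus: BusRdX
[11] P0: load  L0 | P0:S(80), P1:S(80), P2:S(80) | bus: BusRd
[12] P0: load  L4 | P0:S(55), P1:I, P2:S(55) | bus: BusRd,Flush
[13] P1: store L0 := 35 | P0:I, P1:M(35), P2:I | bus: BusRdX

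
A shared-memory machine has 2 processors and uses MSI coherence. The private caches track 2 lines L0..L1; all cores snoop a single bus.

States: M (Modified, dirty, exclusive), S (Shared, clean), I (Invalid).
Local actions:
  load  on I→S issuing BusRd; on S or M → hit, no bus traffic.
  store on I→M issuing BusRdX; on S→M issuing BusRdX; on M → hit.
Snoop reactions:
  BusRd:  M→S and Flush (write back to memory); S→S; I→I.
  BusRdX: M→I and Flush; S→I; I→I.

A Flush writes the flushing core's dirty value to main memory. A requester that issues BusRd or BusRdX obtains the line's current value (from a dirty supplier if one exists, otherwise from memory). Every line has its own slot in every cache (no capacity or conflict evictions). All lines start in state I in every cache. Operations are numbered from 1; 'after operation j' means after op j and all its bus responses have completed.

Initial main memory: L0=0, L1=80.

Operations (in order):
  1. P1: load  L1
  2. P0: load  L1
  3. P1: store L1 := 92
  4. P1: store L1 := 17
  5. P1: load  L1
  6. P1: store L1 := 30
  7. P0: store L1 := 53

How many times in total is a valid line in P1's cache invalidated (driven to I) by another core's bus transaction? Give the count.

step 1: P1: load  L1  ⟶  IS  (L1)  txn=BusRd  M[L1]=80
step 2: P0: load  L1  ⟶  SS  (L1)  txn=BusRd  M[L1]=80
step 3: P1: store L1 := 92  ⟶  IM  (L1)  txn=BusRdX  M[L1]=80
step 4: P1: store L1 := 17  ⟶  IM  (L1)  txn=∅  M[L1]=80
step 5: P1: load  L1  ⟶  IM  (L1)  txn=∅  M[L1]=80
step 6: P1: store L1 := 30  ⟶  IM  (L1)  txn=∅  M[L1]=80
step 7: P0: store L1 := 53  ⟶  MI  (L1)  txn=BusRdX+Flush  M[L1]=30

invalidations = 1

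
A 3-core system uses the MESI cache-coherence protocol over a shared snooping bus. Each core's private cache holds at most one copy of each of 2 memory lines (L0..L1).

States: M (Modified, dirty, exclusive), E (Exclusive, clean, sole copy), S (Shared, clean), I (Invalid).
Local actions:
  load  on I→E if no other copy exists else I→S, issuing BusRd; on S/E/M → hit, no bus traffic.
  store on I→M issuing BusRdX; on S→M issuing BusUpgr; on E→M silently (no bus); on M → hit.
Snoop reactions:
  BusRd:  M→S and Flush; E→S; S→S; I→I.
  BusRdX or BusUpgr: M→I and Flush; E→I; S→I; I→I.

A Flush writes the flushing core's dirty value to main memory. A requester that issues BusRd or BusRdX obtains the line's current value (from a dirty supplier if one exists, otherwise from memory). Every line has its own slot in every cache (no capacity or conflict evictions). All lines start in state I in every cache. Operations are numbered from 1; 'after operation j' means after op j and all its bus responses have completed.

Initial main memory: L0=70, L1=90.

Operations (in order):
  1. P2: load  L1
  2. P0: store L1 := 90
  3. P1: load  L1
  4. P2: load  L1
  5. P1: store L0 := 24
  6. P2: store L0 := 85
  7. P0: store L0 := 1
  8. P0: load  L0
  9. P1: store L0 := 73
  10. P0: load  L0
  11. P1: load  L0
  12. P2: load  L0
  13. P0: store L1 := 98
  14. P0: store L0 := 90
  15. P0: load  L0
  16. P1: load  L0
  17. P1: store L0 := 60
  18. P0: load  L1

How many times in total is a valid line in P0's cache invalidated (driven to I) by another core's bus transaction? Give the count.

invalidations = 2

step 1: P2: load  L1  ⟶  IIE  (L1)  txn=BusRd  M[L1]=90
step 2: P0: store L1 := 90  ⟶  MII  (L1)  txn=BusRdX  M[L1]=90
step 3: P1: load  L1  ⟶  SSI  (L1)  txn=BusRd+Flush  M[L1]=90
step 4: P2: load  L1  ⟶  SSS  (L1)  txn=BusRd  M[L1]=90
step 5: P1: store L0 := 24  ⟶  IMI  (L0)  txn=BusRdX  M[L0]=70
step 6: P2: store L0 := 85  ⟶  IIM  (L0)  txn=BusRdX+Flush  M[L0]=24
step 7: P0: store L0 := 1  ⟶  MII  (L0)  txn=BusRdX+Flush  M[L0]=85
step 8: P0: load  L0  ⟶  MII  (L0)  txn=∅  M[L0]=85
step 9: P1: store L0 := 73  ⟶  IMI  (L0)  txn=BusRdX+Flush  M[L0]=1
step 10: P0: load  L0  ⟶  SSI  (L0)  txn=BusRd+Flush  M[L0]=73
step 11: P1: load  L0  ⟶  SSI  (L0)  txn=∅  M[L0]=73
step 12: P2: load  L0  ⟶  SSS  (L0)  txn=BusRd  M[L0]=73
step 13: P0: store L1 := 98  ⟶  MII  (L1)  txn=BusUpgr  M[L1]=90
step 14: P0: store L0 := 90  ⟶  MII  (L0)  txn=BusUpgr  M[L0]=73
step 15: P0: load  L0  ⟶  MII  (L0)  txn=∅  M[L0]=73
step 16: P1: load  L0  ⟶  SSI  (L0)  txn=BusRd+Flush  M[L0]=90
step 17: P1: store L0 := 60  ⟶  IMI  (L0)  txn=BusUpgr  M[L0]=90
step 18: P0: load  L1  ⟶  MII  (L1)  txn=∅  M[L1]=90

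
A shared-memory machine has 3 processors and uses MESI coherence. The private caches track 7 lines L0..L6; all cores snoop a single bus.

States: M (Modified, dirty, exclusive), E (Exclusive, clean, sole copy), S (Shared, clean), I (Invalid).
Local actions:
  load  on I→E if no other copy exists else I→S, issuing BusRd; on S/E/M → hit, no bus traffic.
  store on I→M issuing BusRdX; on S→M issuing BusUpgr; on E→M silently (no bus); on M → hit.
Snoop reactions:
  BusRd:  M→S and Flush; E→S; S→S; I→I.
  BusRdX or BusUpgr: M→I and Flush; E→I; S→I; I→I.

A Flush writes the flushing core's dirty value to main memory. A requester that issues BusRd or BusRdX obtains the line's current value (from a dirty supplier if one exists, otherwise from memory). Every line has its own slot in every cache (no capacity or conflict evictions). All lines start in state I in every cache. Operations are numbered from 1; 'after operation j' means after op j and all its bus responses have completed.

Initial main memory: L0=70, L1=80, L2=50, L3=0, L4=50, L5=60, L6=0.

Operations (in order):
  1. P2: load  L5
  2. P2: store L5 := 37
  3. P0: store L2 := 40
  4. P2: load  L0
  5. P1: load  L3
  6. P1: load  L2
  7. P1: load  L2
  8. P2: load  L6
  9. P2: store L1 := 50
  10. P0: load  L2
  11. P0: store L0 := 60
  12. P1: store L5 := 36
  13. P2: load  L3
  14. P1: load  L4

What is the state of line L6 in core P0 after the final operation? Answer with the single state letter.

state = I

[1] P2: load  L5 | P0:I, P1:I, P2:E(60) | bus: BusRd
[2] P2: store L5 := 37 | P0:I, P1:I, P2:M(37) | bus: none
[3] P0: store L2 := 40 | P0:M(40), P1:I, P2:I | bus: BusRdX
[4] P2: load  L0 | P0:I, P1:I, P2:E(70) | bus: BusRd
[5] P1: load  L3 | P0:I, P1:E(0), P2:I | bus: BusRd
[6] P1: load  L2 | P0:S(40), P1:S(40), P2:I | bus: BusRd,Flush
[7] P1: load  L2 | P0:S(40), P1:S(40), P2:I | bus: none
[8] P2: load  L6 | P0:I, P1:I, P2:E(0) | bus: BusRd
[9] P2: store L1 := 50 | P0:I, P1:I, P2:M(50) | bus: BusRdX
[10] P0: load  L2 | P0:S(40), P1:S(40), P2:I | bus: none
[11] P0: store L0 := 60 | P0:M(60), P1:I, P2:I | bus: BusRdX
[12] P1: store L5 := 36 | P0:I, P1:M(36), P2:I | bus: BusRdX,Flush
[13] P2: load  L3 | P0:I, P1:S(0), P2:S(0) | bus: BusRd
[14] P1: load  L4 | P0:I, P1:E(50), P2:I | bus: BusRd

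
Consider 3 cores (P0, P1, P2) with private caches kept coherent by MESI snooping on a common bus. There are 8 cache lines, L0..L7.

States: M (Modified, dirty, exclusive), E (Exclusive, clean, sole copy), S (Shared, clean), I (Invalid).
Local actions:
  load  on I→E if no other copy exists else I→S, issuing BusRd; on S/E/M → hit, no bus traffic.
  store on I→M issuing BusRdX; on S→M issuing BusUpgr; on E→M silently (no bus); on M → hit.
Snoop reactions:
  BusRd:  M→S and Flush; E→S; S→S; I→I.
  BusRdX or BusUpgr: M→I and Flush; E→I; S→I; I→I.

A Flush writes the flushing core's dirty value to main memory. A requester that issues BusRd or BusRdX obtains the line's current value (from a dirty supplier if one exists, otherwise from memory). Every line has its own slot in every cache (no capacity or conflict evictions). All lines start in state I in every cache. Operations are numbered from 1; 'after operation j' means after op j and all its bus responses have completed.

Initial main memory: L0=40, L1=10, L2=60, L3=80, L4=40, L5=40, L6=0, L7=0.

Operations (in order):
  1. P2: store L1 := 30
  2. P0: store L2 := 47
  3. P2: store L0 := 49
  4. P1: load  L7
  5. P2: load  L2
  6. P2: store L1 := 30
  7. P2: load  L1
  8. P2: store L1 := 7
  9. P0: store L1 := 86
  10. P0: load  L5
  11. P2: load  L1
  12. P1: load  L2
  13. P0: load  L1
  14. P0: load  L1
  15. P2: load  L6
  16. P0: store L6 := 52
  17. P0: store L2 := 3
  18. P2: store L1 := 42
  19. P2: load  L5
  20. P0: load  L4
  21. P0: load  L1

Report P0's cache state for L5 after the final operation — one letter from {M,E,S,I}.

1. P2: store L1 := 30  bus=[BusRdX]  L1: P0=I P1=I P2=M  mem[L1]=10
2. P0: store L2 := 47  bus=[BusRdX]  L2: P0=M P1=I P2=I  mem[L2]=60
3. P2: store L0 := 49  bus=[BusRdX]  L0: P0=I P1=I P2=M  mem[L0]=40
4. P1: load  L7  bus=[BusRd]  L7: P0=I P1=E P2=I  mem[L7]=0
5. P2: load  L2  bus=[BusRd,Flush]  L2: P0=S P1=I P2=S  mem[L2]=47
6. P2: store L1 := 30  bus=[-]  L1: P0=I P1=I P2=M  mem[L1]=10
7. P2: load  L1  bus=[-]  L1: P0=I P1=I P2=M  mem[L1]=10
8. P2: store L1 := 7  bus=[-]  L1: P0=I P1=I P2=M  mem[L1]=10
9. P0: store L1 := 86  bus=[BusRdX,Flush]  L1: P0=M P1=I P2=I  mem[L1]=7
10. P0: load  L5  bus=[BusRd]  L5: P0=E P1=I P2=I  mem[L5]=40
11. P2: load  L1  bus=[BusRd,Flush]  L1: P0=S P1=I P2=S  mem[L1]=86
12. P1: load  L2  bus=[BusRd]  L2: P0=S P1=S P2=S  mem[L2]=47
13. P0: load  L1  bus=[-]  L1: P0=S P1=I P2=S  mem[L1]=86
14. P0: load  L1  bus=[-]  L1: P0=S P1=I P2=S  mem[L1]=86
15. P2: load  L6  bus=[BusRd]  L6: P0=I P1=I P2=E  mem[L6]=0
16. P0: store L6 := 52  bus=[BusRdX]  L6: P0=M P1=I P2=I  mem[L6]=0
17. P0: store L2 := 3  bus=[BusUpgr]  L2: P0=M P1=I P2=I  mem[L2]=47
18. P2: store L1 := 42  bus=[BusUpgr]  L1: P0=I P1=I P2=M  mem[L1]=86
19. P2: load  L5  bus=[BusRd]  L5: P0=S P1=I P2=S  mem[L5]=40
20. P0: load  L4  bus=[BusRd]  L4: P0=E P1=I P2=I  mem[L4]=40
21. P0: load  L1  bus=[BusRd,Flush]  L1: P0=S P1=I P2=S  mem[L1]=42

state = S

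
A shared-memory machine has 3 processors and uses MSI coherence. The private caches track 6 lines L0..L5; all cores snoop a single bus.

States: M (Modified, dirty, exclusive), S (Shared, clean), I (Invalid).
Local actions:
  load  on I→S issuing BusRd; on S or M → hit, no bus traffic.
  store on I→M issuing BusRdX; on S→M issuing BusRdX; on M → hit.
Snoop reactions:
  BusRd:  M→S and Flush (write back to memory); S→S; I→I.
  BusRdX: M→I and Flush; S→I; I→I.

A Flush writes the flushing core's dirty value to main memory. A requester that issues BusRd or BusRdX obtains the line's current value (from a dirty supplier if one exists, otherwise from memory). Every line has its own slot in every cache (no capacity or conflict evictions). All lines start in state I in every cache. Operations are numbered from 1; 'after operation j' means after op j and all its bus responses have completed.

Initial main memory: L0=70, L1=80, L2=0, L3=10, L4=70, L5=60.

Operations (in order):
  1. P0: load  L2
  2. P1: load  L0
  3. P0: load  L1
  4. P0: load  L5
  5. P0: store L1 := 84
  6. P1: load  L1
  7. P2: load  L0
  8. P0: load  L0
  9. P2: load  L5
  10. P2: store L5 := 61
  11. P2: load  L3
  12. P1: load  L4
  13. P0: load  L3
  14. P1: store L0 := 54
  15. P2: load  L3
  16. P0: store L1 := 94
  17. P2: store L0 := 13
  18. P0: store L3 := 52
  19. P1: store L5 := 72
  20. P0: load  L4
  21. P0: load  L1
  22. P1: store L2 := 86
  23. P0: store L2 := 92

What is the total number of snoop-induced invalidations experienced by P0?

1. P0: load  L2  bus=[BusRd]  L2: P0=S P1=I P2=I  mem[L2]=0
2. P1: load  L0  bus=[BusRd]  L0: P0=I P1=S P2=I  mem[L0]=70
3. P0: load  L1  bus=[BusRd]  L1: P0=S P1=I P2=I  mem[L1]=80
4. P0: load  L5  bus=[BusRd]  L5: P0=S P1=I P2=I  mem[L5]=60
5. P0: store L1 := 84  bus=[BusRdX]  L1: P0=M P1=I P2=I  mem[L1]=80
6. P1: load  L1  bus=[BusRd,Flush]  L1: P0=S P1=S P2=I  mem[L1]=84
7. P2: load  L0  bus=[BusRd]  L0: P0=I P1=S P2=S  mem[L0]=70
8. P0: load  L0  bus=[BusRd]  L0: P0=S P1=S P2=S  mem[L0]=70
9. P2: load  L5  bus=[BusRd]  L5: P0=S P1=I P2=S  mem[L5]=60
10. P2: store L5 := 61  bus=[BusRdX]  L5: P0=I P1=I P2=M  mem[L5]=60
11. P2: load  L3  bus=[BusRd]  L3: P0=I P1=I P2=S  mem[L3]=10
12. P1: load  L4  bus=[BusRd]  L4: P0=I P1=S P2=I  mem[L4]=70
13. P0: load  L3  bus=[BusRd]  L3: P0=S P1=I P2=S  mem[L3]=10
14. P1: store L0 := 54  bus=[BusRdX]  L0: P0=I P1=M P2=I  mem[L0]=70
15. P2: load  L3  bus=[-]  L3: P0=S P1=I P2=S  mem[L3]=10
16. P0: store L1 := 94  bus=[BusRdX]  L1: P0=M P1=I P2=I  mem[L1]=84
17. P2: store L0 := 13  bus=[BusRdX,Flush]  L0: P0=I P1=I P2=M  mem[L0]=54
18. P0: store L3 := 52  bus=[BusRdX]  L3: P0=M P1=I P2=I  mem[L3]=10
19. P1: store L5 := 72  bus=[BusRdX,Flush]  L5: P0=I P1=M P2=I  mem[L5]=61
20. P0: load  L4  bus=[BusRd]  L4: P0=S P1=S P2=I  mem[L4]=70
21. P0: load  L1  bus=[-]  L1: P0=M P1=I P2=I  mem[L1]=84
22. P1: store L2 := 86  bus=[BusRdX]  L2: P0=I P1=M P2=I  mem[L2]=0
23. P0: store L2 := 92  bus=[BusRdX,Flush]  L2: P0=M P1=I P2=I  mem[L2]=86

invalidations = 3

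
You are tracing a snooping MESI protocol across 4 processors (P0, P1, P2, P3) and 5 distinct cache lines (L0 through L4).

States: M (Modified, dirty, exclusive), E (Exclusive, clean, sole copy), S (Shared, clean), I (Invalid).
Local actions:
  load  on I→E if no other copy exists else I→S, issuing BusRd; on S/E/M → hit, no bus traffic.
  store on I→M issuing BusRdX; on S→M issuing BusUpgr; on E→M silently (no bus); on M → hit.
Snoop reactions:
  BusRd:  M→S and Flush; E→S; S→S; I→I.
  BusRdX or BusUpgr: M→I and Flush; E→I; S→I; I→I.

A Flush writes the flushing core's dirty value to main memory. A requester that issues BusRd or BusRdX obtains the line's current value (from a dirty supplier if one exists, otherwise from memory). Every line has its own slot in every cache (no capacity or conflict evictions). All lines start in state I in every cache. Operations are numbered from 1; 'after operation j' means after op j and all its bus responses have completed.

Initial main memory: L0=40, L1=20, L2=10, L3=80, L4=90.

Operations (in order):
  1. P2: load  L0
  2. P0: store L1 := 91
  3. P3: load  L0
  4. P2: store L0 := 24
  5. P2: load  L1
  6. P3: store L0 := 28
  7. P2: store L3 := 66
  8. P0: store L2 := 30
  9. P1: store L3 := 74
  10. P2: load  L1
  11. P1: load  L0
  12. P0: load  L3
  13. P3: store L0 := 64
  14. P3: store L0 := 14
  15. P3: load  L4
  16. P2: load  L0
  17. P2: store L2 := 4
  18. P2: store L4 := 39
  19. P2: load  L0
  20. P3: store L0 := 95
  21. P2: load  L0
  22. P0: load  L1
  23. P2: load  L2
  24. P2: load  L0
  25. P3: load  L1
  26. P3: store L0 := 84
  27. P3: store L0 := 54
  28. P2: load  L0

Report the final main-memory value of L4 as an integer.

1. P2: load  L0  bus=[BusRd]  L0: P0=I P1=I P2=E P3=I  mem[L0]=40
2. P0: store L1 := 91  bus=[BusRdX]  L1: P0=M P1=I P2=I P3=I  mem[L1]=20
3. P3: load  L0  bus=[BusRd]  L0: P0=I P1=I P2=S P3=S  mem[L0]=40
4. P2: store L0 := 24  bus=[BusUpgr]  L0: P0=I P1=I P2=M P3=I  mem[L0]=40
5. P2: load  L1  bus=[BusRd,Flush]  L1: P0=S P1=I P2=S P3=I  mem[L1]=91
6. P3: store L0 := 28  bus=[BusRdX,Flush]  L0: P0=I P1=I P2=I P3=M  mem[L0]=24
7. P2: store L3 := 66  bus=[BusRdX]  L3: P0=I P1=I P2=M P3=I  mem[L3]=80
8. P0: store L2 := 30  bus=[BusRdX]  L2: P0=M P1=I P2=I P3=I  mem[L2]=10
9. P1: store L3 := 74  bus=[BusRdX,Flush]  L3: P0=I P1=M P2=I P3=I  mem[L3]=66
10. P2: load  L1  bus=[-]  L1: P0=S P1=I P2=S P3=I  mem[L1]=91
11. P1: load  L0  bus=[BusRd,Flush]  L0: P0=I P1=S P2=I P3=S  mem[L0]=28
12. P0: load  L3  bus=[BusRd,Flush]  L3: P0=S P1=S P2=I P3=I  mem[L3]=74
13. P3: store L0 := 64  bus=[BusUpgr]  L0: P0=I P1=I P2=I P3=M  mem[L0]=28
14. P3: store L0 := 14  bus=[-]  L0: P0=I P1=I P2=I P3=M  mem[L0]=28
15. P3: load  L4  bus=[BusRd]  L4: P0=I P1=I P2=I P3=E  mem[L4]=90
16. P2: load  L0  bus=[BusRd,Flush]  L0: P0=I P1=I P2=S P3=S  mem[L0]=14
17. P2: store L2 := 4  bus=[BusRdX,Flush]  L2: P0=I P1=I P2=M P3=I  mem[L2]=30
18. P2: store L4 := 39  bus=[BusRdX]  L4: P0=I P1=I P2=M P3=I  mem[L4]=90
19. P2: load  L0  bus=[-]  L0: P0=I P1=I P2=S P3=S  mem[L0]=14
20. P3: store L0 := 95  bus=[BusUpgr]  L0: P0=I P1=I P2=I P3=M  mem[L0]=14
21. P2: load  L0  bus=[BusRd,Flush]  L0: P0=I P1=I P2=S P3=S  mem[L0]=95
22. P0: load  L1  bus=[-]  L1: P0=S P1=I P2=S P3=I  mem[L1]=91
23. P2: load  L2  bus=[-]  L2: P0=I P1=I P2=M P3=I  mem[L2]=30
24. P2: load  L0  bus=[-]  L0: P0=I P1=I P2=S P3=S  mem[L0]=95
25. P3: load  L1  bus=[BusRd]  L1: P0=S P1=I P2=S P3=S  mem[L1]=91
26. P3: store L0 := 84  bus=[BusUpgr]  L0: P0=I P1=I P2=I P3=M  mem[L0]=95
27. P3: store L0 := 54  bus=[-]  L0: P0=I P1=I P2=I P3=M  mem[L0]=95
28. P2: load  L0  bus=[BusRd,Flush]  L0: P0=I P1=I P2=S P3=S  mem[L0]=54

memory[L4] = 90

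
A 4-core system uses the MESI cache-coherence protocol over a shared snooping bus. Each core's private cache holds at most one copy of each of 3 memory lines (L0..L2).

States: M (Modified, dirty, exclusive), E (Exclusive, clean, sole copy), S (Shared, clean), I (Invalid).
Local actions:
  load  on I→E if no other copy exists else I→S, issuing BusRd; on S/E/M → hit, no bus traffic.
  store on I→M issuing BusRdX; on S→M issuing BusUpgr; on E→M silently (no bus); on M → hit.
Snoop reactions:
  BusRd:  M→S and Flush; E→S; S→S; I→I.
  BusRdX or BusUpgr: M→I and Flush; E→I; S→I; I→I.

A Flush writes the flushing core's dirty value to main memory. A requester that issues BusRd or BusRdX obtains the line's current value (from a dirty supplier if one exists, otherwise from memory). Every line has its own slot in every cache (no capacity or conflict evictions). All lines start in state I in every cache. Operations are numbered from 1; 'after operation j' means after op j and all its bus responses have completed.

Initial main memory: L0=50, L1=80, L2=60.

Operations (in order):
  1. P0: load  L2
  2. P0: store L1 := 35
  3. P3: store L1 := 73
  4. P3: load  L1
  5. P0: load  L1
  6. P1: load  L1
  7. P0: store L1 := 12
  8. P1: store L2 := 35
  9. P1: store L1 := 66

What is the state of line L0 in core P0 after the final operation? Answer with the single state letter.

[1] P0: load  L2 | P0:E(60), P1:I, P2:I, P3:I | bus: BusRd
[2] P0: store L1 := 35 | P0:M(35), P1:I, P2:I, P3:I | bus: BusRdX
[3] P3: store L1 := 73 | P0:I, P1:I, P2:I, P3:M(73) | bus: BusRdX,Flush
[4] P3: load  L1 | P0:I, P1:I, P2:I, P3:M(73) | bus: none
[5] P0: load  L1 | P0:S(73), P1:I, P2:I, P3:S(73) | bus: BusRd,Flush
[6] P1: load  L1 | P0:S(73), P1:S(73), P2:I, P3:S(73) | bus: BusRd
[7] P0: store L1 := 12 | P0:M(12), P1:I, P2:I, P3:I | bus: BusUpgr
[8] P1: store L2 := 35 | P0:I, P1:M(35), P2:I, P3:I | bus: BusRdX
[9] P1: store L1 := 66 | P0:I, P1:M(66), P2:I, P3:I | bus: BusRdX,Flush

state = I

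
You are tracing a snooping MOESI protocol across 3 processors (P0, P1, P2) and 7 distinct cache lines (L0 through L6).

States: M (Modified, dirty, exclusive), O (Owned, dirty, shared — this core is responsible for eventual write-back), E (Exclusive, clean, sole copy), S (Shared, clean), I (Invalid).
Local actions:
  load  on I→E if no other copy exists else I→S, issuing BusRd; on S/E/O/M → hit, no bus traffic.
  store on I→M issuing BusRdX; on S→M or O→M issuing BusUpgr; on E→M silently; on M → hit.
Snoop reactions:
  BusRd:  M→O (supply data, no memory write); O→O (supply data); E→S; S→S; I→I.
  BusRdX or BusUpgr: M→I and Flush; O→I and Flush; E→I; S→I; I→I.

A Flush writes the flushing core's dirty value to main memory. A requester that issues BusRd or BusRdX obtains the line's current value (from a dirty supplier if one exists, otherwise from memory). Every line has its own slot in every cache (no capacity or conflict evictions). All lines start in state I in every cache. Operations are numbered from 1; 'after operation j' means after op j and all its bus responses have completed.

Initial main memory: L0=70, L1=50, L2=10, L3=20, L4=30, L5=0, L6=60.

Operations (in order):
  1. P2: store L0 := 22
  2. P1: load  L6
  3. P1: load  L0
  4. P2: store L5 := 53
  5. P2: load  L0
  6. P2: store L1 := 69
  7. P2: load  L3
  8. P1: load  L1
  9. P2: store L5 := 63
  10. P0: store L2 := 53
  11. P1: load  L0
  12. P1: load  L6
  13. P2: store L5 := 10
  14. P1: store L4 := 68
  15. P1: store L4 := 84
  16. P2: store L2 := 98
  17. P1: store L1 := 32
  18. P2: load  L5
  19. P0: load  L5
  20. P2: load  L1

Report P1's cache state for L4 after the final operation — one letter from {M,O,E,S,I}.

step 1: P2: store L0 := 22  ⟶  IIM  (L0)  txn=BusRdX  M[L0]=70
step 2: P1: load  L6  ⟶  IEI  (L6)  txn=BusRd  M[L6]=60
step 3: P1: load  L0  ⟶  ISO  (L0)  txn=BusRd  M[L0]=70
step 4: P2: store L5 := 53  ⟶  IIM  (L5)  txn=BusRdX  M[L5]=0
step 5: P2: load  L0  ⟶  ISO  (L0)  txn=∅  M[L0]=70
step 6: P2: store L1 := 69  ⟶  IIM  (L1)  txn=BusRdX  M[L1]=50
step 7: P2: load  L3  ⟶  IIE  (L3)  txn=BusRd  M[L3]=20
step 8: P1: load  L1  ⟶  ISO  (L1)  txn=BusRd  M[L1]=50
step 9: P2: store L5 := 63  ⟶  IIM  (L5)  txn=∅  M[L5]=0
step 10: P0: store L2 := 53  ⟶  MII  (L2)  txn=BusRdX  M[L2]=10
step 11: P1: load  L0  ⟶  ISO  (L0)  txn=∅  M[L0]=70
step 12: P1: load  L6  ⟶  IEI  (L6)  txn=∅  M[L6]=60
step 13: P2: store L5 := 10  ⟶  IIM  (L5)  txn=∅  M[L5]=0
step 14: P1: store L4 := 68  ⟶  IMI  (L4)  txn=BusRdX  M[L4]=30
step 15: P1: store L4 := 84  ⟶  IMI  (L4)  txn=∅  M[L4]=30
step 16: P2: store L2 := 98  ⟶  IIM  (L2)  txn=BusRdX+Flush  M[L2]=53
step 17: P1: store L1 := 32  ⟶  IMI  (L1)  txn=BusUpgr+Flush  M[L1]=69
step 18: P2: load  L5  ⟶  IIM  (L5)  txn=∅  M[L5]=0
step 19: P0: load  L5  ⟶  SIO  (L5)  txn=BusRd  M[L5]=0
step 20: P2: load  L1  ⟶  IOS  (L1)  txn=BusRd  M[L1]=69

state = M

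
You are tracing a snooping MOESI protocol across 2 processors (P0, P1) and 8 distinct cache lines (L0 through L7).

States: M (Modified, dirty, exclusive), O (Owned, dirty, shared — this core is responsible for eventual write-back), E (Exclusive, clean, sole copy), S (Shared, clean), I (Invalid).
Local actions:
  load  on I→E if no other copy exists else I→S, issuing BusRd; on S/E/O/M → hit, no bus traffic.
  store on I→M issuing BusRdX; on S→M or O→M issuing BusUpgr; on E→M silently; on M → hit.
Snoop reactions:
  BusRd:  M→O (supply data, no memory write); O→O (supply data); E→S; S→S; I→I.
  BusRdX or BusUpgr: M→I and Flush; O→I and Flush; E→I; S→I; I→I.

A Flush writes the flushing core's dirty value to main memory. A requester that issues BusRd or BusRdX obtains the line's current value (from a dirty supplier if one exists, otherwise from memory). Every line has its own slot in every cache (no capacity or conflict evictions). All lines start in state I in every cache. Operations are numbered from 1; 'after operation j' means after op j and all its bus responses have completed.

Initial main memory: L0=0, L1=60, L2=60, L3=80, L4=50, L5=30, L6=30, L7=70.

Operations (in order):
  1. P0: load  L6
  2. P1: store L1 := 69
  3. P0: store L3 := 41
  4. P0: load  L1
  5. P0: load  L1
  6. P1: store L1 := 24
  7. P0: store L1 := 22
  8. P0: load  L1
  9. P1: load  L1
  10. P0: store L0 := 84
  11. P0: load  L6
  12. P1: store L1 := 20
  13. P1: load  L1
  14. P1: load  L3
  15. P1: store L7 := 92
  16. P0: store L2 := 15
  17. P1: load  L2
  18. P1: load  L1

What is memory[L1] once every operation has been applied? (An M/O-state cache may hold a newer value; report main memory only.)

[1] P0: load  L6 | P0:E(30), P1:I | bus: BusRd
[2] P1: store L1 := 69 | P0:I, P1:M(69) | bus: BusRdX
[3] P0: store L3 := 41 | P0:M(41), P1:I | bus: BusRdX
[4] P0: load  L1 | P0:S(69), P1:O(69) | bus: BusRd
[5] P0: load  L1 | P0:S(69), P1:O(69) | bus: none
[6] P1: store L1 := 24 | P0:I, P1:M(24) | bus: BusUpgr
[7] P0: store L1 := 22 | P0:M(22), P1:I | bus: BusRdX,Flush
[8] P0: load  L1 | P0:M(22), P1:I | bus: none
[9] P1: load  L1 | P0:O(22), P1:S(22) | bus: BusRd
[10] P0: store L0 := 84 | P0:M(84), P1:I | bus: BusRdX
[11] P0: load  L6 | P0:E(30), P1:I | bus: none
[12] P1: store L1 := 20 | P0:I, P1:M(20) | bus: BusUpgr,Flush
[13] P1: load  L1 | P0:I, P1:M(20) | bus: none
[14] P1: load  L3 | P0:O(41), P1:S(41) | bus: BusRd
[15] P1: store L7 := 92 | P0:I, P1:M(92) | bus: BusRdX
[16] P0: store L2 := 15 | P0:M(15), P1:I | bus: BusRdX
[17] P1: load  L2 | P0:O(15), P1:S(15) | bus: BusRd
[18] P1: load  L1 | P0:I, P1:M(20) | bus: none

memory[L1] = 22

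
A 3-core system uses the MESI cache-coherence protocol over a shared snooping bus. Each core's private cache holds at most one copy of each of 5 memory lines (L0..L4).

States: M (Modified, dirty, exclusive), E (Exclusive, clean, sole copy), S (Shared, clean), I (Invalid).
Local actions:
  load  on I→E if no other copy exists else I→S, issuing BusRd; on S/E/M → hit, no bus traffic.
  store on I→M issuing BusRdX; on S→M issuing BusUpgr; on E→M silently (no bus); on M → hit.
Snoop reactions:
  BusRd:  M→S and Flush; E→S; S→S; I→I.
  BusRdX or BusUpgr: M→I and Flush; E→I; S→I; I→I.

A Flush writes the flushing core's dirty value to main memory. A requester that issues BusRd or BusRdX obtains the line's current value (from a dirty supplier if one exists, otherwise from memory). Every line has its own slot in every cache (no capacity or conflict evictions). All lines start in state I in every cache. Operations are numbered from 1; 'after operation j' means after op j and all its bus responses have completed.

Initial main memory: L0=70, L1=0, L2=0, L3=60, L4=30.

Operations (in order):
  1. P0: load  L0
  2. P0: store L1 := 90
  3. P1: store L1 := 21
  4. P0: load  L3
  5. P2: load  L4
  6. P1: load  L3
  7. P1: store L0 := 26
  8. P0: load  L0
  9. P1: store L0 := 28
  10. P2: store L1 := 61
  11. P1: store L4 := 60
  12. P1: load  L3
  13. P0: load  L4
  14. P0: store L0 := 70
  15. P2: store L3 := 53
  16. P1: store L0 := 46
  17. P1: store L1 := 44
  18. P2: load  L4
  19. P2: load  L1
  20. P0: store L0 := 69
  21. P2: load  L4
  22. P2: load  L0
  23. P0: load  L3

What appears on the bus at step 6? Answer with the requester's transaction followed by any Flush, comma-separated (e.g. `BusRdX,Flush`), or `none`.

bus = BusRd

1. P0: load  L0  bus=[BusRd]  L0: P0=E P1=I P2=I  mem[L0]=70
2. P0: store L1 := 90  bus=[BusRdX]  L1: P0=M P1=I P2=I  mem[L1]=0
3. P1: store L1 := 21  bus=[BusRdX,Flush]  L1: P0=I P1=M P2=I  mem[L1]=90
4. P0: load  L3  bus=[BusRd]  L3: P0=E P1=I P2=I  mem[L3]=60
5. P2: load  L4  bus=[BusRd]  L4: P0=I P1=I P2=E  mem[L4]=30
6. P1: load  L3  bus=[BusRd]  L3: P0=S P1=S P2=I  mem[L3]=60
7. P1: store L0 := 26  bus=[BusRdX]  L0: P0=I P1=M P2=I  mem[L0]=70
8. P0: load  L0  bus=[BusRd,Flush]  L0: P0=S P1=S P2=I  mem[L0]=26
9. P1: store L0 := 28  bus=[BusUpgr]  L0: P0=I P1=M P2=I  mem[L0]=26
10. P2: store L1 := 61  bus=[BusRdX,Flush]  L1: P0=I P1=I P2=M  mem[L1]=21
11. P1: store L4 := 60  bus=[BusRdX]  L4: P0=I P1=M P2=I  mem[L4]=30
12. P1: load  L3  bus=[-]  L3: P0=S P1=S P2=I  mem[L3]=60
13. P0: load  L4  bus=[BusRd,Flush]  L4: P0=S P1=S P2=I  mem[L4]=60
14. P0: store L0 := 70  bus=[BusRdX,Flush]  L0: P0=M P1=I P2=I  mem[L0]=28
15. P2: store L3 := 53  bus=[BusRdX]  L3: P0=I P1=I P2=M  mem[L3]=60
16. P1: store L0 := 46  bus=[BusRdX,Flush]  L0: P0=I P1=M P2=I  mem[L0]=70
17. P1: store L1 := 44  bus=[BusRdX,Flush]  L1: P0=I P1=M P2=I  mem[L1]=61
18. P2: load  L4  bus=[BusRd]  L4: P0=S P1=S P2=S  mem[L4]=60
19. P2: load  L1  bus=[BusRd,Flush]  L1: P0=I P1=S P2=S  mem[L1]=44
20. P0: store L0 := 69  bus=[BusRdX,Flush]  L0: P0=M P1=I P2=I  mem[L0]=46
21. P2: load  L4  bus=[-]  L4: P0=S P1=S P2=S  mem[L4]=60
22. P2: load  L0  bus=[BusRd,Flush]  L0: P0=S P1=I P2=S  mem[L0]=69
23. P0: load  L3  bus=[BusRd,Flush]  L3: P0=S P1=I P2=S  mem[L3]=53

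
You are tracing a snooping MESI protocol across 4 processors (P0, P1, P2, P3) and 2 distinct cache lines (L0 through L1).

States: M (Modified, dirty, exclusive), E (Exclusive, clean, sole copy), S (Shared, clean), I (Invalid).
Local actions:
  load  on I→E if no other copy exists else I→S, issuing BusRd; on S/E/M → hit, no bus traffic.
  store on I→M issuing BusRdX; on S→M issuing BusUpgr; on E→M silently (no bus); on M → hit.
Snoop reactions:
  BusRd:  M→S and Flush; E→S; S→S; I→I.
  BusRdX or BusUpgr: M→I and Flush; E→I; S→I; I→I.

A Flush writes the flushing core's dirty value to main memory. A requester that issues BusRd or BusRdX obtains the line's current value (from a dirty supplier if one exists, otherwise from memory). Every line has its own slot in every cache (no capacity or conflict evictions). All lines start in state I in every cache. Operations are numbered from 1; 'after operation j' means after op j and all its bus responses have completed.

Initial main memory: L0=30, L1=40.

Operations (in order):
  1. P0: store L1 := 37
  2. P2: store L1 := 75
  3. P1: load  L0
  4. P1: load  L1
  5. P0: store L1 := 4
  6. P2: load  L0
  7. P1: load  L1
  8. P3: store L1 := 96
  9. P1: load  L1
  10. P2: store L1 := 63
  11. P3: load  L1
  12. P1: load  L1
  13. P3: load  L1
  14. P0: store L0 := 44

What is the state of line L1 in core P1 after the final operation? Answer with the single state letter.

[1] P0: store L1 := 37 | P0:M(37), P1:I, P2:I, P3:I | bus: BusRdX
[2] P2: store L1 := 75 | P0:I, P1:I, P2:M(75), P3:I | bus: BusRdX,Flush
[3] P1: load  L0 | P0:I, P1:E(30), P2:I, P3:I | bus: BusRd
[4] P1: load  L1 | P0:I, P1:S(75), P2:S(75), P3:I | bus: BusRd,Flush
[5] P0: store L1 := 4 | P0:M(4), P1:I, P2:I, P3:I | bus: BusRdX
[6] P2: load  L0 | P0:I, P1:S(30), P2:S(30), P3:I | bus: BusRd
[7] P1: load  L1 | P0:S(4), P1:S(4), P2:I, P3:I | bus: BusRd,Flush
[8] P3: store L1 := 96 | P0:I, P1:I, P2:I, P3:M(96) | bus: BusRdX
[9] P1: load  L1 | P0:I, P1:S(96), P2:I, P3:S(96) | bus: BusRd,Flush
[10] P2: store L1 := 63 | P0:I, P1:I, P2:M(63), P3:I | bus: BusRdX
[11] P3: load  L1 | P0:I, P1:I, P2:S(63), P3:S(63) | bus: BusRd,Flush
[12] P1: load  L1 | P0:I, P1:S(63), P2:S(63), P3:S(63) | bus: BusRd
[13] P3: load  L1 | P0:I, P1:S(63), P2:S(63), P3:S(63) | bus: none
[14] P0: store L0 := 44 | P0:M(44), P1:I, P2:I, P3:I | bus: BusRdX

state = S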